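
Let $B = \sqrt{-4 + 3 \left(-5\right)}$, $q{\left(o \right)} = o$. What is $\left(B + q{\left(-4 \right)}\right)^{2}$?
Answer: $\left(4 - i \sqrt{19}\right)^{2} \approx -3.0 - 34.871 i$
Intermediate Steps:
$B = i \sqrt{19}$ ($B = \sqrt{-4 - 15} = \sqrt{-19} = i \sqrt{19} \approx 4.3589 i$)
$\left(B + q{\left(-4 \right)}\right)^{2} = \left(i \sqrt{19} - 4\right)^{2} = \left(-4 + i \sqrt{19}\right)^{2}$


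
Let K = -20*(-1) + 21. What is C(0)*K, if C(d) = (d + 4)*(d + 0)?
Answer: 0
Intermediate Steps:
C(d) = d*(4 + d) (C(d) = (4 + d)*d = d*(4 + d))
K = 41 (K = 20 + 21 = 41)
C(0)*K = (0*(4 + 0))*41 = (0*4)*41 = 0*41 = 0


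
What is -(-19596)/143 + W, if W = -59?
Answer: 11159/143 ≈ 78.035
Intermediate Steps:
-(-19596)/143 + W = -(-19596)/143 - 59 = -142*(-138/143) - 59 = 19596/143 - 59 = 11159/143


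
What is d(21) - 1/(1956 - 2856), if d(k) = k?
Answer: 18901/900 ≈ 21.001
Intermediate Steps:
d(21) - 1/(1956 - 2856) = 21 - 1/(1956 - 2856) = 21 - 1/(-900) = 21 - 1*(-1/900) = 21 + 1/900 = 18901/900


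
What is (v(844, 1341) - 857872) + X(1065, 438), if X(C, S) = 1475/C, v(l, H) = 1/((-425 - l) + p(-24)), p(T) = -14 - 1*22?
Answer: -79486001906/92655 ≈ -8.5787e+5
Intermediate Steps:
p(T) = -36 (p(T) = -14 - 22 = -36)
v(l, H) = 1/(-461 - l) (v(l, H) = 1/((-425 - l) - 36) = 1/(-461 - l))
(v(844, 1341) - 857872) + X(1065, 438) = (-1/(461 + 844) - 857872) + 1475/1065 = (-1/1305 - 857872) + 1475*(1/1065) = (-1*1/1305 - 857872) + 295/213 = (-1/1305 - 857872) + 295/213 = -1119522961/1305 + 295/213 = -79486001906/92655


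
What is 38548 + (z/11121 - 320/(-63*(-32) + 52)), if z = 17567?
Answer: 20149283245/522687 ≈ 38549.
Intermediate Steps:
38548 + (z/11121 - 320/(-63*(-32) + 52)) = 38548 + (17567/11121 - 320/(-63*(-32) + 52)) = 38548 + (17567*(1/11121) - 320/(2016 + 52)) = 38548 + (1597/1011 - 320/2068) = 38548 + (1597/1011 - 320*1/2068) = 38548 + (1597/1011 - 80/517) = 38548 + 744769/522687 = 20149283245/522687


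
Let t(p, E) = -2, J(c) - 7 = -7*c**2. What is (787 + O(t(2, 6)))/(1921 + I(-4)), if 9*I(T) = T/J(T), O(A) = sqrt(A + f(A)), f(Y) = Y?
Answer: 743715/1815349 + 1890*I/1815349 ≈ 0.40968 + 0.0010411*I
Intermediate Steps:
J(c) = 7 - 7*c**2
O(A) = sqrt(2)*sqrt(A) (O(A) = sqrt(A + A) = sqrt(2*A) = sqrt(2)*sqrt(A))
I(T) = T/(9*(7 - 7*T**2)) (I(T) = (T/(7 - 7*T**2))/9 = T/(9*(7 - 7*T**2)))
(787 + O(t(2, 6)))/(1921 + I(-4)) = (787 + sqrt(2)*sqrt(-2))/(1921 - 1*(-4)/(-63 + 63*(-4)**2)) = (787 + sqrt(2)*(I*sqrt(2)))/(1921 - 1*(-4)/(-63 + 63*16)) = (787 + 2*I)/(1921 - 1*(-4)/(-63 + 1008)) = (787 + 2*I)/(1921 - 1*(-4)/945) = (787 + 2*I)/(1921 - 1*(-4)*1/945) = (787 + 2*I)/(1921 + 4/945) = (787 + 2*I)/(1815349/945) = (787 + 2*I)*(945/1815349) = 743715/1815349 + 1890*I/1815349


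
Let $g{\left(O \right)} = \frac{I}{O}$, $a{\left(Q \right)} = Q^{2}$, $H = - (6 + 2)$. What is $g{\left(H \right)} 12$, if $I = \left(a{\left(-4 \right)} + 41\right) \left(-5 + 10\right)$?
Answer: $- \frac{855}{2} \approx -427.5$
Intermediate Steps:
$H = -8$ ($H = \left(-1\right) 8 = -8$)
$I = 285$ ($I = \left(\left(-4\right)^{2} + 41\right) \left(-5 + 10\right) = \left(16 + 41\right) 5 = 57 \cdot 5 = 285$)
$g{\left(O \right)} = \frac{285}{O}$
$g{\left(H \right)} 12 = \frac{285}{-8} \cdot 12 = 285 \left(- \frac{1}{8}\right) 12 = \left(- \frac{285}{8}\right) 12 = - \frac{855}{2}$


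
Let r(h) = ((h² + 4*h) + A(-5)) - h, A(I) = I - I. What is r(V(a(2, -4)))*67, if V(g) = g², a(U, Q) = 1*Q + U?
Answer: 1876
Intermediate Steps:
a(U, Q) = Q + U
A(I) = 0
r(h) = h² + 3*h (r(h) = ((h² + 4*h) + 0) - h = (h² + 4*h) - h = h² + 3*h)
r(V(a(2, -4)))*67 = ((-4 + 2)²*(3 + (-4 + 2)²))*67 = ((-2)²*(3 + (-2)²))*67 = (4*(3 + 4))*67 = (4*7)*67 = 28*67 = 1876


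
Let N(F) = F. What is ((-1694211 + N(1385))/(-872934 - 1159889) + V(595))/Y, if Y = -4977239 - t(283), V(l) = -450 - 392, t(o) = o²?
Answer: 142495345/856721056412 ≈ 0.00016633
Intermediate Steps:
V(l) = -842
Y = -5057328 (Y = -4977239 - 1*283² = -4977239 - 1*80089 = -4977239 - 80089 = -5057328)
((-1694211 + N(1385))/(-872934 - 1159889) + V(595))/Y = ((-1694211 + 1385)/(-872934 - 1159889) - 842)/(-5057328) = (-1692826/(-2032823) - 842)*(-1/5057328) = (-1692826*(-1/2032823) - 842)*(-1/5057328) = (1692826/2032823 - 842)*(-1/5057328) = -1709944140/2032823*(-1/5057328) = 142495345/856721056412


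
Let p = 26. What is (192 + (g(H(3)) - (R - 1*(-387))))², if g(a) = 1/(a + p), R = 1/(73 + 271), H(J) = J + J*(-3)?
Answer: 112438831761/2958400 ≈ 38007.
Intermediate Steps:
H(J) = -2*J (H(J) = J - 3*J = -2*J)
R = 1/344 ≈ 0.0029070
g(a) = 1/(26 + a) (g(a) = 1/(a + 26) = 1/(26 + a))
(192 + (g(H(3)) - (R - 1*(-387))))² = (192 + (1/(26 - 2*3) - (1/344 - 1*(-387))))² = (192 + (1/(26 - 6) - (1/344 + 387)))² = (192 + (1/20 - 1*133129/344))² = (192 + (1/20 - 133129/344))² = (192 - 665559/1720)² = (-335319/1720)² = 112438831761/2958400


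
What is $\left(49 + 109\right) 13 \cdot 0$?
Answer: $0$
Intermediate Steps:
$\left(49 + 109\right) 13 \cdot 0 = 158 \cdot 0 = 0$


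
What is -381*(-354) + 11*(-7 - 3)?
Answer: 134764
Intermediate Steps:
-381*(-354) + 11*(-7 - 3) = 134874 + 11*(-10) = 134874 - 110 = 134764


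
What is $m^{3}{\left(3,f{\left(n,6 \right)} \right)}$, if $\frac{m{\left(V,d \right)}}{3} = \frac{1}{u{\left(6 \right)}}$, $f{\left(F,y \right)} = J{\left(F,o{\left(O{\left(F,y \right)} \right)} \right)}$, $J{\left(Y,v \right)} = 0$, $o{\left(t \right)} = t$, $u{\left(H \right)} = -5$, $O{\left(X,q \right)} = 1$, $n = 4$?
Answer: $- \frac{27}{125} \approx -0.216$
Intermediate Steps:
$f{\left(F,y \right)} = 0$
$m{\left(V,d \right)} = - \frac{3}{5}$ ($m{\left(V,d \right)} = \frac{3}{-5} = 3 \left(- \frac{1}{5}\right) = - \frac{3}{5}$)
$m^{3}{\left(3,f{\left(n,6 \right)} \right)} = \left(- \frac{3}{5}\right)^{3} = - \frac{27}{125}$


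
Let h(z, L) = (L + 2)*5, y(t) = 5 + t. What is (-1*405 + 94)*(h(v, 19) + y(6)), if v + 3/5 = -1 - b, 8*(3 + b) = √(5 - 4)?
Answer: -36076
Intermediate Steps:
b = -23/8 (b = -3 + √(5 - 4)/8 = -3 + √1/8 = -3 + (⅛)*1 = -3 + ⅛ = -23/8 ≈ -2.8750)
v = 51/40 (v = -⅗ + (-1 - 1*(-23/8)) = -⅗ + (-1 + 23/8) = -⅗ + 15/8 = 51/40 ≈ 1.2750)
h(z, L) = 10 + 5*L (h(z, L) = (2 + L)*5 = 10 + 5*L)
(-1*405 + 94)*(h(v, 19) + y(6)) = (-1*405 + 94)*((10 + 5*19) + (5 + 6)) = (-405 + 94)*((10 + 95) + 11) = -311*(105 + 11) = -311*116 = -36076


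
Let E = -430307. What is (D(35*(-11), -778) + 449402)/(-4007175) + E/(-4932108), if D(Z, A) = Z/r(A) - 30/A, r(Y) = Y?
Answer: -63820166958403/2562708643778700 ≈ -0.024903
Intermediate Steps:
D(Z, A) = -30/A + Z/A (D(Z, A) = Z/A - 30/A = -30/A + Z/A)
(D(35*(-11), -778) + 449402)/(-4007175) + E/(-4932108) = ((-30 + 35*(-11))/(-778) + 449402)/(-4007175) - 430307/(-4932108) = (-(-30 - 385)/778 + 449402)*(-1/4007175) - 430307*(-1/4932108) = (-1/778*(-415) + 449402)*(-1/4007175) + 430307/4932108 = (415/778 + 449402)*(-1/4007175) + 430307/4932108 = (349635171/778)*(-1/4007175) + 430307/4932108 = -116545057/1039194050 + 430307/4932108 = -63820166958403/2562708643778700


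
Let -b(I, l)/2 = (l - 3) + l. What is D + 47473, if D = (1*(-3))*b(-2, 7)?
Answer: 47539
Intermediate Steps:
b(I, l) = 6 - 4*l (b(I, l) = -2*((l - 3) + l) = -2*((-3 + l) + l) = -2*(-3 + 2*l) = 6 - 4*l)
D = 66 (D = (1*(-3))*(6 - 4*7) = -3*(6 - 28) = -3*(-22) = 66)
D + 47473 = 66 + 47473 = 47539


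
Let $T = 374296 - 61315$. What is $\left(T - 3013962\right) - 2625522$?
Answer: $-5326503$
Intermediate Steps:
$T = 312981$
$\left(T - 3013962\right) - 2625522 = \left(312981 - 3013962\right) - 2625522 = -2700981 - 2625522 = -5326503$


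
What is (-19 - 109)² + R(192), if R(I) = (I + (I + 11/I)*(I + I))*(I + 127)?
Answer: 23603882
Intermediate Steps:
R(I) = (127 + I)*(I + 2*I*(I + 11/I)) (R(I) = (I + (I + 11/I)*(2*I))*(127 + I) = (I + 2*I*(I + 11/I))*(127 + I) = (127 + I)*(I + 2*I*(I + 11/I)))
(-19 - 109)² + R(192) = (-19 - 109)² + (2794 + 2*192³ + 149*192 + 255*192²) = (-128)² + (2794 + 2*7077888 + 28608 + 255*36864) = 16384 + (2794 + 14155776 + 28608 + 9400320) = 16384 + 23587498 = 23603882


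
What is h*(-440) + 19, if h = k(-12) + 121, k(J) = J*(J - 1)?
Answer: -121861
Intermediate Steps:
k(J) = J*(-1 + J)
h = 277 (h = -12*(-1 - 12) + 121 = -12*(-13) + 121 = 156 + 121 = 277)
h*(-440) + 19 = 277*(-440) + 19 = -121880 + 19 = -121861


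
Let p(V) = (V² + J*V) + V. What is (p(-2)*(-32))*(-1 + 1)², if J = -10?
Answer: 0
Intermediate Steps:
p(V) = V² - 9*V (p(V) = (V² - 10*V) + V = V² - 9*V)
(p(-2)*(-32))*(-1 + 1)² = (-2*(-9 - 2)*(-32))*(-1 + 1)² = (-2*(-11)*(-32))*0² = (22*(-32))*0 = -704*0 = 0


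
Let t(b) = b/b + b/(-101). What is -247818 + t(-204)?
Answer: -25029313/101 ≈ -2.4782e+5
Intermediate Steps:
t(b) = 1 - b/101 (t(b) = 1 + b*(-1/101) = 1 - b/101)
-247818 + t(-204) = -247818 + (1 - 1/101*(-204)) = -247818 + (1 + 204/101) = -247818 + 305/101 = -25029313/101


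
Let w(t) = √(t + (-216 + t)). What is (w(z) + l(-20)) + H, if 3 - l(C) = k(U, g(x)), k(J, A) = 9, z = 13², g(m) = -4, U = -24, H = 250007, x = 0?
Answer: 250001 + √122 ≈ 2.5001e+5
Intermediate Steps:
z = 169
l(C) = -6 (l(C) = 3 - 1*9 = 3 - 9 = -6)
w(t) = √(-216 + 2*t)
(w(z) + l(-20)) + H = (√(-216 + 2*169) - 6) + 250007 = (√(-216 + 338) - 6) + 250007 = (√122 - 6) + 250007 = (-6 + √122) + 250007 = 250001 + √122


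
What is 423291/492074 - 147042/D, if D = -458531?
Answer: 24222508239/20511925754 ≈ 1.1809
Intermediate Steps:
423291/492074 - 147042/D = 423291/492074 - 147042/(-458531) = 423291*(1/492074) - 147042*(-1/458531) = 38481/44734 + 147042/458531 = 24222508239/20511925754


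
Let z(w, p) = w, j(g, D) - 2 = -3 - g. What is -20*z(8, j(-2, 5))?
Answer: -160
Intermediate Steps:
j(g, D) = -1 - g (j(g, D) = 2 + (-3 - g) = -1 - g)
-20*z(8, j(-2, 5)) = -20*8 = -160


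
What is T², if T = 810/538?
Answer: 164025/72361 ≈ 2.2668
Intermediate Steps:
T = 405/269 (T = 810*(1/538) = 405/269 ≈ 1.5056)
T² = (405/269)² = 164025/72361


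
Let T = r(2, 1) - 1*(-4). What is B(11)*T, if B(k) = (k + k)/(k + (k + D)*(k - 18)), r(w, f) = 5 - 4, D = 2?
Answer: -11/8 ≈ -1.3750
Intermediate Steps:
r(w, f) = 1
B(k) = 2*k/(k + (-18 + k)*(2 + k)) (B(k) = (k + k)/(k + (k + 2)*(k - 18)) = (2*k)/(k + (2 + k)*(-18 + k)) = (2*k)/(k + (-18 + k)*(2 + k)) = 2*k/(k + (-18 + k)*(2 + k)))
T = 5 (T = 1 - 1*(-4) = 1 + 4 = 5)
B(11)*T = (2*11/(-36 + 11² - 15*11))*5 = (2*11/(-36 + 121 - 165))*5 = (2*11/(-80))*5 = (2*11*(-1/80))*5 = -11/40*5 = -11/8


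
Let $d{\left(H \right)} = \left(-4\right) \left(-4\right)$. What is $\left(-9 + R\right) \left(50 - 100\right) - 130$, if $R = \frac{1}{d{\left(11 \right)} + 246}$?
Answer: $\frac{41895}{131} \approx 319.81$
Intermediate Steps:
$d{\left(H \right)} = 16$
$R = \frac{1}{262}$ ($R = \frac{1}{16 + 246} = \frac{1}{262} \approx 0.0038168$)
$\left(-9 + R\right) \left(50 - 100\right) - 130 = \left(-9 + \frac{1}{262}\right) \left(50 - 100\right) - 130 = \left(- \frac{2357}{262}\right) \left(-50\right) - 130 = \frac{58925}{131} - 130 = \frac{41895}{131}$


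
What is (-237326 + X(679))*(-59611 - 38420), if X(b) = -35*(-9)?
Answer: 23234425341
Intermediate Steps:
X(b) = 315
(-237326 + X(679))*(-59611 - 38420) = (-237326 + 315)*(-59611 - 38420) = -237011*(-98031) = 23234425341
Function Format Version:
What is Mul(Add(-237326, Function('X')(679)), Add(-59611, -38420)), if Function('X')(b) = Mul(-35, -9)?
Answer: 23234425341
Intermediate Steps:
Function('X')(b) = 315
Mul(Add(-237326, Function('X')(679)), Add(-59611, -38420)) = Mul(Add(-237326, 315), Add(-59611, -38420)) = Mul(-237011, -98031) = 23234425341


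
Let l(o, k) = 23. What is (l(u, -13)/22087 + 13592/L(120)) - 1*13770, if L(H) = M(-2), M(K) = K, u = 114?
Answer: -454241219/22087 ≈ -20566.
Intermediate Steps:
L(H) = -2
(l(u, -13)/22087 + 13592/L(120)) - 1*13770 = (23/22087 + 13592/(-2)) - 1*13770 = (23*(1/22087) + 13592*(-½)) - 13770 = (23/22087 - 6796) - 13770 = -150103229/22087 - 13770 = -454241219/22087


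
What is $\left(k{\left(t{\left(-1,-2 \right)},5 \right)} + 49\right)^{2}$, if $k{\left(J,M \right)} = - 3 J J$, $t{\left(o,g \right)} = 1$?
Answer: $2116$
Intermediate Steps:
$k{\left(J,M \right)} = - 3 J^{2}$
$\left(k{\left(t{\left(-1,-2 \right)},5 \right)} + 49\right)^{2} = \left(- 3 \cdot 1^{2} + 49\right)^{2} = \left(\left(-3\right) 1 + 49\right)^{2} = \left(-3 + 49\right)^{2} = 46^{2} = 2116$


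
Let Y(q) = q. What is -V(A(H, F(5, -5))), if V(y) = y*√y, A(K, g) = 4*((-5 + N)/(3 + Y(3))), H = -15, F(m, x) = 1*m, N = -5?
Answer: 40*I*√15/9 ≈ 17.213*I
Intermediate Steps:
F(m, x) = m
A(K, g) = -20/3 (A(K, g) = 4*((-5 - 5)/(3 + 3)) = 4*(-10/6) = 4*(-10*⅙) = 4*(-5/3) = -20/3)
V(y) = y^(3/2)
-V(A(H, F(5, -5))) = -(-20/3)^(3/2) = -(-40)*I*√15/9 = 40*I*√15/9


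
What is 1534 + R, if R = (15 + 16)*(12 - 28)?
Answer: 1038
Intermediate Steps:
R = -496 (R = 31*(-16) = -496)
1534 + R = 1534 - 496 = 1038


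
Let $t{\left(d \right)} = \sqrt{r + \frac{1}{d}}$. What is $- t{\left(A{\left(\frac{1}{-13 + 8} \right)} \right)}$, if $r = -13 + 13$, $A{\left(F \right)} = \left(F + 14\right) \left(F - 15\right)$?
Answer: $- \frac{5 i \sqrt{1311}}{2622} \approx - 0.069046 i$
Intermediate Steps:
$A{\left(F \right)} = \left(-15 + F\right) \left(14 + F\right)$ ($A{\left(F \right)} = \left(14 + F\right) \left(-15 + F\right) = \left(-15 + F\right) \left(14 + F\right)$)
$r = 0$
$t{\left(d \right)} = \sqrt{\frac{1}{d}}$ ($t{\left(d \right)} = \sqrt{0 + \frac{1}{d}} = \sqrt{\frac{1}{d}}$)
$- t{\left(A{\left(\frac{1}{-13 + 8} \right)} \right)} = - \sqrt{\frac{1}{-210 + \left(\frac{1}{-13 + 8}\right)^{2} - \frac{1}{-13 + 8}}} = - \sqrt{\frac{1}{-210 + \left(\frac{1}{-5}\right)^{2} - \frac{1}{-5}}} = - \sqrt{\frac{1}{-210 + \left(- \frac{1}{5}\right)^{2} - - \frac{1}{5}}} = - \sqrt{\frac{1}{-210 + \frac{1}{25} + \frac{1}{5}}} = - \sqrt{\frac{1}{- \frac{5244}{25}}} = - \sqrt{- \frac{25}{5244}} = - \frac{5 i \sqrt{1311}}{2622}$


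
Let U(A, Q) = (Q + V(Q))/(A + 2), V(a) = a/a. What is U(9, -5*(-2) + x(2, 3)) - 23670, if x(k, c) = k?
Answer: -260357/11 ≈ -23669.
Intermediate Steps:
V(a) = 1
U(A, Q) = (1 + Q)/(2 + A) (U(A, Q) = (Q + 1)/(A + 2) = (1 + Q)/(2 + A))
U(9, -5*(-2) + x(2, 3)) - 23670 = (1 + (-5*(-2) + 2))/(2 + 9) - 23670 = (1 + (10 + 2))/11 - 23670 = (1 + 12)/11 - 23670 = (1/11)*13 - 23670 = 13/11 - 23670 = -260357/11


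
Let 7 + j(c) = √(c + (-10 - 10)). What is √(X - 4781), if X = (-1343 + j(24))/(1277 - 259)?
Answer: 3*I*√137667703/509 ≈ 69.154*I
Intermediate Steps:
j(c) = -7 + √(-20 + c) (j(c) = -7 + √(c + (-10 - 10)) = -7 + √(c - 20) = -7 + √(-20 + c))
X = -674/509 (X = (-1343 + (-7 + √(-20 + 24)))/(1277 - 259) = (-1343 + (-7 + √4))/1018 = (-1343 + (-7 + 2))*(1/1018) = (-1343 - 5)*(1/1018) = -1348*1/1018 = -674/509 ≈ -1.3242)
√(X - 4781) = √(-674/509 - 4781) = √(-2434203/509) = 3*I*√137667703/509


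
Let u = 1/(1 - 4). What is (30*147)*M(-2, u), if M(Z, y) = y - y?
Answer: 0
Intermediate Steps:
u = -1/3 (u = 1/(-3) = -1/3 ≈ -0.33333)
M(Z, y) = 0
(30*147)*M(-2, u) = (30*147)*0 = 4410*0 = 0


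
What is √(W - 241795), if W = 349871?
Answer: 2*√27019 ≈ 328.75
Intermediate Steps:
√(W - 241795) = √(349871 - 241795) = √108076 = 2*√27019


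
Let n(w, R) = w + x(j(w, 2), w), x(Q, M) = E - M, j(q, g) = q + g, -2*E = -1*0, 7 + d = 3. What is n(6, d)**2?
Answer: 0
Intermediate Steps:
d = -4 (d = -7 + 3 = -4)
E = 0 (E = -(-1)*0/2 = -1/2*0 = 0)
j(q, g) = g + q
x(Q, M) = -M (x(Q, M) = 0 - M = -M)
n(w, R) = 0 (n(w, R) = w - w = 0)
n(6, d)**2 = 0**2 = 0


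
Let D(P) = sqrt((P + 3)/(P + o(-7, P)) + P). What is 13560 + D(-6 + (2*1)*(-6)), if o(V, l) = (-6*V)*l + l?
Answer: 13560 + I*sqrt(313302)/132 ≈ 13560.0 + 4.2404*I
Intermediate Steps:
o(V, l) = l - 6*V*l (o(V, l) = -6*V*l + l = l - 6*V*l)
D(P) = sqrt(P + (3 + P)/(44*P)) (D(P) = sqrt((P + 3)/(P + P*(1 - 6*(-7))) + P) = sqrt((3 + P)/(P + P*(1 + 42)) + P) = sqrt((3 + P)/(P + P*43) + P) = sqrt((3 + P)/(P + 43*P) + P) = sqrt((3 + P)/((44*P)) + P) = sqrt((3 + P)*(1/(44*P)) + P) = sqrt((3 + P)/(44*P) + P) = sqrt(P + (3 + P)/(44*P)))
13560 + D(-6 + (2*1)*(-6)) = 13560 + sqrt(11 + 33/(-6 + (2*1)*(-6)) + 484*(-6 + (2*1)*(-6)))/22 = 13560 + sqrt(11 + 33/(-6 + 2*(-6)) + 484*(-6 + 2*(-6)))/22 = 13560 + sqrt(11 + 33/(-6 - 12) + 484*(-6 - 12))/22 = 13560 + sqrt(11 + 33/(-18) + 484*(-18))/22 = 13560 + sqrt(11 + 33*(-1/18) - 8712)/22 = 13560 + sqrt(11 - 11/6 - 8712)/22 = 13560 + sqrt(-52217/6)/22 = 13560 + (I*sqrt(313302)/6)/22 = 13560 + I*sqrt(313302)/132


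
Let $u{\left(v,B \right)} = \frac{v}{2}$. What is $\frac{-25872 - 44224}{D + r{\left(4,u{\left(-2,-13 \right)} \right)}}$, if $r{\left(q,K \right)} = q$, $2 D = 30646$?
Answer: $- \frac{5392}{1179} \approx -4.5734$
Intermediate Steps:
$u{\left(v,B \right)} = \frac{v}{2}$ ($u{\left(v,B \right)} = v \frac{1}{2} = \frac{v}{2}$)
$D = 15323$ ($D = \frac{1}{2} \cdot 30646 = 15323$)
$\frac{-25872 - 44224}{D + r{\left(4,u{\left(-2,-13 \right)} \right)}} = \frac{-25872 - 44224}{15323 + 4} = - \frac{70096}{15327} = \left(-70096\right) \frac{1}{15327} = - \frac{5392}{1179}$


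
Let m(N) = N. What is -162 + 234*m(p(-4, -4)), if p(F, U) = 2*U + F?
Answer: -2970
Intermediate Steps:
p(F, U) = F + 2*U
-162 + 234*m(p(-4, -4)) = -162 + 234*(-4 + 2*(-4)) = -162 + 234*(-4 - 8) = -162 + 234*(-12) = -162 - 2808 = -2970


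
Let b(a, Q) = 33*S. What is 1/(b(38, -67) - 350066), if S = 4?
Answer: -1/349934 ≈ -2.8577e-6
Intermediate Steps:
b(a, Q) = 132 (b(a, Q) = 33*4 = 132)
1/(b(38, -67) - 350066) = 1/(132 - 350066) = 1/(-349934) = -1/349934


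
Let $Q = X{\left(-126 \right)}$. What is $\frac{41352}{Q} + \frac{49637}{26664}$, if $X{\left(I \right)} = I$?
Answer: $- \frac{20302879}{62216} \approx -326.33$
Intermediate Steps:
$Q = -126$
$\frac{41352}{Q} + \frac{49637}{26664} = \frac{41352}{-126} + \frac{49637}{26664} = 41352 \left(- \frac{1}{126}\right) + 49637 \cdot \frac{1}{26664} = - \frac{6892}{21} + \frac{49637}{26664} = - \frac{20302879}{62216}$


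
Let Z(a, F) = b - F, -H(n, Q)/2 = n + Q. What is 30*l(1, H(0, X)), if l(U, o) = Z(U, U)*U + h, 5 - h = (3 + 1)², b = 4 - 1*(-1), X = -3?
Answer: -210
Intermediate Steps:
H(n, Q) = -2*Q - 2*n (H(n, Q) = -2*(n + Q) = -2*(Q + n) = -2*Q - 2*n)
b = 5 (b = 4 + 1 = 5)
Z(a, F) = 5 - F
h = -11 (h = 5 - (3 + 1)² = 5 - 1*4² = 5 - 1*16 = 5 - 16 = -11)
l(U, o) = -11 + U*(5 - U) (l(U, o) = (5 - U)*U - 11 = U*(5 - U) - 11 = -11 + U*(5 - U))
30*l(1, H(0, X)) = 30*(-11 - 1*1*(-5 + 1)) = 30*(-11 - 1*1*(-4)) = 30*(-11 + 4) = 30*(-7) = -210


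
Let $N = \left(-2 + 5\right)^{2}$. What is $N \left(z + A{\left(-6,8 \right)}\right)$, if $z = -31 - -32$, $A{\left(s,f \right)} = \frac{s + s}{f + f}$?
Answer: $\frac{9}{4} \approx 2.25$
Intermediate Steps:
$N = 9$ ($N = 3^{2} = 9$)
$A{\left(s,f \right)} = \frac{s}{f}$ ($A{\left(s,f \right)} = \frac{2 s}{2 f} = 2 s \frac{1}{2 f} = \frac{s}{f}$)
$z = 1$ ($z = -31 + 32 = 1$)
$N \left(z + A{\left(-6,8 \right)}\right) = 9 \left(1 - \frac{6}{8}\right) = 9 \left(1 - \frac{3}{4}\right) = 9 \cdot \frac{1}{4} = \frac{9}{4}$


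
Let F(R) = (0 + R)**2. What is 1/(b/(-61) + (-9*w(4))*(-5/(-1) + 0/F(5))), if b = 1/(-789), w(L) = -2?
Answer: 48129/4331611 ≈ 0.011111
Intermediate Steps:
F(R) = R**2
b = -1/789 ≈ -0.0012674
1/(b/(-61) + (-9*w(4))*(-5/(-1) + 0/F(5))) = 1/(-1/789/(-61) + (-9*(-2))*(-5/(-1) + 0/(5**2))) = 1/(-1/789*(-1/61) + 18*(-5*(-1) + 0/25)) = 1/(1/48129 + 18*(5 + 0*(1/25))) = 1/(1/48129 + 18*(5 + 0)) = 1/(1/48129 + 18*5) = 1/(1/48129 + 90) = 1/(4331611/48129) = 48129/4331611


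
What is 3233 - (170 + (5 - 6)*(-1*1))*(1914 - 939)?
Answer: -163492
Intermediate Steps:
3233 - (170 + (5 - 6)*(-1*1))*(1914 - 939) = 3233 - (170 - 1*(-1))*975 = 3233 - (170 + 1)*975 = 3233 - 171*975 = 3233 - 1*166725 = 3233 - 166725 = -163492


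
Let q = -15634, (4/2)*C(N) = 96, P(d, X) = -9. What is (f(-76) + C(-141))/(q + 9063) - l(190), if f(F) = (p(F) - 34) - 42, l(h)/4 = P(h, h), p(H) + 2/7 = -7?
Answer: 1656139/45997 ≈ 36.005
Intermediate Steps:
p(H) = -51/7 (p(H) = -2/7 - 7 = -51/7)
C(N) = 48 (C(N) = (1/2)*96 = 48)
l(h) = -36 (l(h) = 4*(-9) = -36)
f(F) = -583/7 (f(F) = (-51/7 - 34) - 42 = -289/7 - 42 = -583/7)
(f(-76) + C(-141))/(q + 9063) - l(190) = (-583/7 + 48)/(-15634 + 9063) - 1*(-36) = -247/7/(-6571) + 36 = -247/7*(-1/6571) + 36 = 247/45997 + 36 = 1656139/45997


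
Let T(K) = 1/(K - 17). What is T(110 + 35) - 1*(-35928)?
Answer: 4598785/128 ≈ 35928.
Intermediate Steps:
T(K) = 1/(-17 + K)
T(110 + 35) - 1*(-35928) = 1/(-17 + (110 + 35)) - 1*(-35928) = 1/(-17 + 145) + 35928 = 1/128 + 35928 = 4598785/128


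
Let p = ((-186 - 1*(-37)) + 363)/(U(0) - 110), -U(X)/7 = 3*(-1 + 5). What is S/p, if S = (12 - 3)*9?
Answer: -7857/107 ≈ -73.430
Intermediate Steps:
U(X) = -84 (U(X) = -21*(-1 + 5) = -21*4 = -7*12 = -84)
S = 81 (S = 9*9 = 81)
p = -107/97 (p = ((-186 - 1*(-37)) + 363)/(-84 - 110) = ((-186 + 37) + 363)/(-194) = (-149 + 363)*(-1/194) = 214*(-1/194) = -107/97 ≈ -1.1031)
S/p = 81/(-107/97) = 81*(-97/107) = -7857/107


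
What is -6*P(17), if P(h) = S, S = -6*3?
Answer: 108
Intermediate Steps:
S = -18
P(h) = -18
-6*P(17) = -6*(-18) = 108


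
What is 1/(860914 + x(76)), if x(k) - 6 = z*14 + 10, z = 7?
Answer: 1/861028 ≈ 1.1614e-6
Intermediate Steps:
x(k) = 114 (x(k) = 6 + (7*14 + 10) = 6 + (98 + 10) = 6 + 108 = 114)
1/(860914 + x(76)) = 1/(860914 + 114) = 1/861028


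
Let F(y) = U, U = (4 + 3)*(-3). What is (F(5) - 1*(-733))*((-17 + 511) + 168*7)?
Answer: 1189040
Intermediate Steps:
U = -21 (U = 7*(-3) = -21)
F(y) = -21
(F(5) - 1*(-733))*((-17 + 511) + 168*7) = (-21 - 1*(-733))*((-17 + 511) + 168*7) = (-21 + 733)*(494 + 1176) = 712*1670 = 1189040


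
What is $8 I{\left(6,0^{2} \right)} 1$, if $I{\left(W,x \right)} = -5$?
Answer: $-40$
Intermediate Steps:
$8 I{\left(6,0^{2} \right)} 1 = 8 \left(-5\right) 1 = \left(-40\right) 1 = -40$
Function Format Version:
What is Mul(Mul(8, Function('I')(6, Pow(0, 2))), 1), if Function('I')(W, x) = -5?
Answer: -40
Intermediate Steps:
Mul(Mul(8, Function('I')(6, Pow(0, 2))), 1) = Mul(Mul(8, -5), 1) = Mul(-40, 1) = -40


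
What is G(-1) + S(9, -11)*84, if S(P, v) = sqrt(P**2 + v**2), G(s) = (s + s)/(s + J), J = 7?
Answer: -1/3 + 84*sqrt(202) ≈ 1193.5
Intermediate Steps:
G(s) = 2*s/(7 + s) (G(s) = (s + s)/(s + 7) = (2*s)/(7 + s) = 2*s/(7 + s))
G(-1) + S(9, -11)*84 = 2*(-1)/(7 - 1) + sqrt(9**2 + (-11)**2)*84 = 2*(-1)/6 + sqrt(81 + 121)*84 = 2*(-1)*(1/6) + sqrt(202)*84 = -1/3 + 84*sqrt(202)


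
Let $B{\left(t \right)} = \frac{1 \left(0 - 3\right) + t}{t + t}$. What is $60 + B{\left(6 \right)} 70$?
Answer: $\frac{155}{2} \approx 77.5$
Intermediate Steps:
$B{\left(t \right)} = \frac{-3 + t}{2 t}$ ($B{\left(t \right)} = \frac{1 \left(-3\right) + t}{2 t} = \left(-3 + t\right) \frac{1}{2 t} = \frac{-3 + t}{2 t}$)
$60 + B{\left(6 \right)} 70 = 60 + \frac{-3 + 6}{2 \cdot 6} \cdot 70 = 60 + \frac{1}{2} \cdot \frac{1}{6} \cdot 3 \cdot 70 = 60 + \frac{1}{4} \cdot 70 = 60 + \frac{35}{2} = \frac{155}{2}$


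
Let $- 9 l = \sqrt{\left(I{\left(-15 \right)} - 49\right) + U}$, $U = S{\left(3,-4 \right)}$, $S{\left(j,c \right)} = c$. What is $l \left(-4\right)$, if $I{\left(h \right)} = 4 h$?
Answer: $\frac{4 i \sqrt{113}}{9} \approx 4.7245 i$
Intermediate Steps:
$U = -4$
$l = - \frac{i \sqrt{113}}{9}$ ($l = - \frac{\sqrt{\left(4 \left(-15\right) - 49\right) - 4}}{9} = - \frac{\sqrt{\left(-60 - 49\right) - 4}}{9} = - \frac{\sqrt{-109 - 4}}{9} = - \frac{\sqrt{-113}}{9} = - \frac{i \sqrt{113}}{9} \approx - 1.1811 i$)
$l \left(-4\right) = - \frac{i \sqrt{113}}{9} \left(-4\right) = \frac{4 i \sqrt{113}}{9}$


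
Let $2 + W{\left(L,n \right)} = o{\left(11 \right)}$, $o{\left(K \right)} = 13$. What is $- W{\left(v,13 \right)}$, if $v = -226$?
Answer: $-11$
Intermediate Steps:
$W{\left(L,n \right)} = 11$ ($W{\left(L,n \right)} = -2 + 13 = 11$)
$- W{\left(v,13 \right)} = \left(-1\right) 11 = -11$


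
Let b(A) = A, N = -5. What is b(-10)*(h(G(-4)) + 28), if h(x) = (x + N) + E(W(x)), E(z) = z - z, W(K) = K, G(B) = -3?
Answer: -200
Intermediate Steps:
E(z) = 0
h(x) = -5 + x (h(x) = (x - 5) + 0 = (-5 + x) + 0 = -5 + x)
b(-10)*(h(G(-4)) + 28) = -10*((-5 - 3) + 28) = -10*(-8 + 28) = -10*20 = -200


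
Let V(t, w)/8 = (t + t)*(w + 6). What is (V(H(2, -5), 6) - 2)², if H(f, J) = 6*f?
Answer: 5299204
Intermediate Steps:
V(t, w) = 16*t*(6 + w) (V(t, w) = 8*((t + t)*(w + 6)) = 8*((2*t)*(6 + w)) = 8*(2*t*(6 + w)) = 16*t*(6 + w))
(V(H(2, -5), 6) - 2)² = (16*(6*2)*(6 + 6) - 2)² = (16*12*12 - 2)² = (2304 - 2)² = 2302² = 5299204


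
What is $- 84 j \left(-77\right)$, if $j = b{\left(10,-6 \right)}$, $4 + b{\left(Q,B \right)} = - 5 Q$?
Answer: $-349272$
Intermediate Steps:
$b{\left(Q,B \right)} = -4 - 5 Q$
$j = -54$ ($j = -4 - 50 = -54$)
$- 84 j \left(-77\right) = - 84 \left(-54\right) \left(-77\right) = - \left(-4536\right) \left(-77\right) = \left(-1\right) 349272 = -349272$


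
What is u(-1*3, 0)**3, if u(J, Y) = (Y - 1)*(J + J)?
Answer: 216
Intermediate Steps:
u(J, Y) = 2*J*(-1 + Y) (u(J, Y) = (-1 + Y)*(2*J) = 2*J*(-1 + Y))
u(-1*3, 0)**3 = (2*(-1*3)*(-1 + 0))**3 = (2*(-3)*(-1))**3 = 6**3 = 216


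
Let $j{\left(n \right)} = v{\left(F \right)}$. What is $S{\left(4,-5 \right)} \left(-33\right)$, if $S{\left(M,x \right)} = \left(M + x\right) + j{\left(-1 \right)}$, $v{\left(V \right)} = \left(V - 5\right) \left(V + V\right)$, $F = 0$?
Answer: $33$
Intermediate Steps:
$v{\left(V \right)} = 2 V \left(-5 + V\right)$ ($v{\left(V \right)} = \left(-5 + V\right) 2 V = 2 V \left(-5 + V\right)$)
$j{\left(n \right)} = 0$ ($j{\left(n \right)} = 2 \cdot 0 \left(-5 + 0\right) = 2 \cdot 0 \left(-5\right) = 0$)
$S{\left(M,x \right)} = M + x$ ($S{\left(M,x \right)} = \left(M + x\right) + 0 = M + x$)
$S{\left(4,-5 \right)} \left(-33\right) = \left(4 - 5\right) \left(-33\right) = \left(-1\right) \left(-33\right) = 33$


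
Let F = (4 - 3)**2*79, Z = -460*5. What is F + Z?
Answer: -2221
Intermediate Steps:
Z = -2300
F = 79 (F = 1**2*79 = 1*79 = 79)
F + Z = 79 - 2300 = -2221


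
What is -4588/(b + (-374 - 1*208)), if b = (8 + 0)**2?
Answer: 62/7 ≈ 8.8571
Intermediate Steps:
b = 64 (b = 8**2 = 64)
-4588/(b + (-374 - 1*208)) = -4588/(64 + (-374 - 1*208)) = -4588/(64 + (-374 - 208)) = -4588/(64 - 582) = -4588/(-518) = -1/518*(-4588) = 62/7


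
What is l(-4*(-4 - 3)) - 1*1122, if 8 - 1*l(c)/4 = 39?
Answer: -1246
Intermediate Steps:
l(c) = -124 (l(c) = 32 - 4*39 = 32 - 156 = -124)
l(-4*(-4 - 3)) - 1*1122 = -124 - 1*1122 = -124 - 1122 = -1246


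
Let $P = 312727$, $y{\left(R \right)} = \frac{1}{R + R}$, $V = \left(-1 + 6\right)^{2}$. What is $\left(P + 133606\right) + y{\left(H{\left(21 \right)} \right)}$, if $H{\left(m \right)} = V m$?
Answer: $\frac{468649651}{1050} \approx 4.4633 \cdot 10^{5}$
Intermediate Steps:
$V = 25$ ($V = 5^{2} = 25$)
$H{\left(m \right)} = 25 m$
$y{\left(R \right)} = \frac{1}{2 R}$
$\left(P + 133606\right) + y{\left(H{\left(21 \right)} \right)} = \left(312727 + 133606\right) + \frac{1}{2 \cdot 25 \cdot 21} = 446333 + \frac{1}{2 \cdot 525} = 446333 + \frac{1}{2} \cdot \frac{1}{525} = 446333 + \frac{1}{1050} = \frac{468649651}{1050}$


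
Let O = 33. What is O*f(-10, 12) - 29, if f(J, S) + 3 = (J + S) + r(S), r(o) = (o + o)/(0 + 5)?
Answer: 482/5 ≈ 96.400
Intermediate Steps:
r(o) = 2*o/5 (r(o) = (2*o)/5 = (2*o)*(1/5) = 2*o/5)
f(J, S) = -3 + J + 7*S/5 (f(J, S) = -3 + ((J + S) + 2*S/5) = -3 + (J + 7*S/5) = -3 + J + 7*S/5)
O*f(-10, 12) - 29 = 33*(-3 - 10 + (7/5)*12) - 29 = 33*(-3 - 10 + 84/5) - 29 = 33*(19/5) - 29 = 627/5 - 29 = 482/5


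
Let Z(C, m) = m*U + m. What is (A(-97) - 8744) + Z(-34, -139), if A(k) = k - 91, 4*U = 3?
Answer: -36701/4 ≈ -9175.3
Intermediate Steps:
U = ¾ (U = (¼)*3 = ¾ ≈ 0.75000)
Z(C, m) = 7*m/4 (Z(C, m) = m*(¾) + m = 3*m/4 + m = 7*m/4)
A(k) = -91 + k
(A(-97) - 8744) + Z(-34, -139) = ((-91 - 97) - 8744) + (7/4)*(-139) = (-188 - 8744) - 973/4 = -8932 - 973/4 = -36701/4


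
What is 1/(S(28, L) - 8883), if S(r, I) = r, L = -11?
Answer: -1/8855 ≈ -0.00011293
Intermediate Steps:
1/(S(28, L) - 8883) = 1/(28 - 8883) = 1/(-8855) = -1/8855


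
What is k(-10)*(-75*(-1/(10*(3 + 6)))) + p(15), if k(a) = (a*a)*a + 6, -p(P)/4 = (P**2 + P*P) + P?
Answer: -8065/3 ≈ -2688.3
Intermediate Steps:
p(P) = -8*P**2 - 4*P (p(P) = -4*((P**2 + P*P) + P) = -4*((P**2 + P**2) + P) = -4*(2*P**2 + P) = -4*(P + 2*P**2) = -8*P**2 - 4*P)
k(a) = 6 + a**3 (k(a) = a**2*a + 6 = a**3 + 6 = 6 + a**3)
k(-10)*(-75*(-1/(10*(3 + 6)))) + p(15) = (6 + (-10)**3)*(-75*(-1/(10*(3 + 6)))) - 4*15*(1 + 2*15) = (6 - 1000)*(-75/(9*(-10))) - 4*15*(1 + 30) = -(-74550)/(-90) - 4*15*31 = -(-74550)*(-1)/90 - 1860 = -994*5/6 - 1860 = -2485/3 - 1860 = -8065/3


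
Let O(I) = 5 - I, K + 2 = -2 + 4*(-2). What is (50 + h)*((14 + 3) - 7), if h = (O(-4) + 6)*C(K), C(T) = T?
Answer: -1300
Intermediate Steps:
K = -12 (K = -2 + (-2 + 4*(-2)) = -2 + (-2 - 8) = -2 - 10 = -12)
h = -180 (h = ((5 - 1*(-4)) + 6)*(-12) = ((5 + 4) + 6)*(-12) = (9 + 6)*(-12) = 15*(-12) = -180)
(50 + h)*((14 + 3) - 7) = (50 - 180)*((14 + 3) - 7) = -130*(17 - 7) = -130*10 = -1300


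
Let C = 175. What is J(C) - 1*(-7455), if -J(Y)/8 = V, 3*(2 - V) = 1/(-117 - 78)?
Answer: 4351807/585 ≈ 7439.0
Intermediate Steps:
V = 1171/585 (V = 2 - 1/(3*(-117 - 78)) = 2 - 1/3/(-195) = 2 - 1/3*(-1/195) = 2 + 1/585 = 1171/585 ≈ 2.0017)
J(Y) = -9368/585 (J(Y) = -8*1171/585 = -9368/585)
J(C) - 1*(-7455) = -9368/585 - 1*(-7455) = -9368/585 + 7455 = 4351807/585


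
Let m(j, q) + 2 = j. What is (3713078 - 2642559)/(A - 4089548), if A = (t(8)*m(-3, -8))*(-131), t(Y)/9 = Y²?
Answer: -1070519/3712268 ≈ -0.28837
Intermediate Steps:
t(Y) = 9*Y²
m(j, q) = -2 + j
A = 377280 (A = ((9*8²)*(-2 - 3))*(-131) = ((9*64)*(-5))*(-131) = (576*(-5))*(-131) = -2880*(-131) = 377280)
(3713078 - 2642559)/(A - 4089548) = (3713078 - 2642559)/(377280 - 4089548) = 1070519/(-3712268) = 1070519*(-1/3712268) = -1070519/3712268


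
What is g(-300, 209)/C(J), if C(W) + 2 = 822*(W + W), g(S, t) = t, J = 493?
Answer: 209/810490 ≈ 0.00025787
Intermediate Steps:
C(W) = -2 + 1644*W (C(W) = -2 + 822*(W + W) = -2 + 822*(2*W) = -2 + 1644*W)
g(-300, 209)/C(J) = 209/(-2 + 1644*493) = 209/(-2 + 810492) = 209/810490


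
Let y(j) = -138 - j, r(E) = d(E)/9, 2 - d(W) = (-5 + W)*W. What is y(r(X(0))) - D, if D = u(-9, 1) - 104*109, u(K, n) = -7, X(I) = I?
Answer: 100843/9 ≈ 11205.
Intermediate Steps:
d(W) = 2 - W*(-5 + W) (d(W) = 2 - (-5 + W)*W = 2 - W*(-5 + W))
r(E) = 2/9 - E**2/9 + 5*E/9 (r(E) = (2 - E**2 + 5*E)/9 = (2 - E**2 + 5*E)*(1/9) = 2/9 - E**2/9 + 5*E/9)
D = -11343 (D = -7 - 104*109 = -7 - 11336 = -11343)
y(r(X(0))) - D = (-138 - (2/9 - 1/9*0**2 + (5/9)*0)) - 1*(-11343) = (-138 - (2/9 - 1/9*0 + 0)) + 11343 = (-138 - (2/9 + 0 + 0)) + 11343 = (-138 - 1*2/9) + 11343 = (-138 - 2/9) + 11343 = -1244/9 + 11343 = 100843/9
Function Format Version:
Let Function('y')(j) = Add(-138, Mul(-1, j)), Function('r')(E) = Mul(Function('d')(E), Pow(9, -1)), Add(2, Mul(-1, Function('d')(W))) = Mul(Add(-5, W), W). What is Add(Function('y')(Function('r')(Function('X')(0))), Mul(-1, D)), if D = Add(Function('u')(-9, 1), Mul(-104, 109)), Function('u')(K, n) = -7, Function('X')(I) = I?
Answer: Rational(100843, 9) ≈ 11205.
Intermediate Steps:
Function('d')(W) = Add(2, Mul(-1, W, Add(-5, W))) (Function('d')(W) = Add(2, Mul(-1, Mul(Add(-5, W), W))) = Add(2, Mul(-1, Mul(W, Add(-5, W)))) = Add(2, Mul(-1, W, Add(-5, W))))
Function('r')(E) = Add(Rational(2, 9), Mul(Rational(-1, 9), Pow(E, 2)), Mul(Rational(5, 9), E)) (Function('r')(E) = Mul(Add(2, Mul(-1, Pow(E, 2)), Mul(5, E)), Pow(9, -1)) = Mul(Add(2, Mul(-1, Pow(E, 2)), Mul(5, E)), Rational(1, 9)) = Add(Rational(2, 9), Mul(Rational(-1, 9), Pow(E, 2)), Mul(Rational(5, 9), E)))
D = -11343 (D = Add(-7, Mul(-104, 109)) = Add(-7, -11336) = -11343)
Add(Function('y')(Function('r')(Function('X')(0))), Mul(-1, D)) = Add(Add(-138, Mul(-1, Add(Rational(2, 9), Mul(Rational(-1, 9), Pow(0, 2)), Mul(Rational(5, 9), 0)))), Mul(-1, -11343)) = Add(Add(-138, Mul(-1, Add(Rational(2, 9), Mul(Rational(-1, 9), 0), 0))), 11343) = Add(Add(-138, Mul(-1, Add(Rational(2, 9), 0, 0))), 11343) = Add(Add(-138, Mul(-1, Rational(2, 9))), 11343) = Add(Add(-138, Rational(-2, 9)), 11343) = Add(Rational(-1244, 9), 11343) = Rational(100843, 9)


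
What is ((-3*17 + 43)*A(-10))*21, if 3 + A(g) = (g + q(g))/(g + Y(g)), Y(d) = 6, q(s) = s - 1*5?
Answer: -546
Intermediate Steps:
q(s) = -5 + s (q(s) = s - 5 = -5 + s)
A(g) = -3 + (-5 + 2*g)/(6 + g) (A(g) = -3 + (g + (-5 + g))/(g + 6) = -3 + (-5 + 2*g)/(6 + g))
((-3*17 + 43)*A(-10))*21 = ((-3*17 + 43)*((-23 - 1*(-10))/(6 - 10)))*21 = ((-51 + 43)*((-23 + 10)/(-4)))*21 = -(-2)*(-13)*21 = -8*13/4*21 = -26*21 = -546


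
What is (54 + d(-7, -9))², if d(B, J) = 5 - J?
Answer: 4624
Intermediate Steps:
(54 + d(-7, -9))² = (54 + (5 - 1*(-9)))² = (54 + (5 + 9))² = (54 + 14)² = 68² = 4624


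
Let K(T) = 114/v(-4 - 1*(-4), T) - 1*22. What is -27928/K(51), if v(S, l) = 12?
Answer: 55856/25 ≈ 2234.2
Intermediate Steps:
K(T) = -25/2 (K(T) = 114/12 - 1*22 = 114*(1/12) - 22 = 19/2 - 22 = -25/2)
-27928/K(51) = -27928/(-25/2) = -27928*(-2/25) = 55856/25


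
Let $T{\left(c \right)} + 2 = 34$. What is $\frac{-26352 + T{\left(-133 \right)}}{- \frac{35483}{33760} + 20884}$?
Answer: $- \frac{888563200}{705008357} \approx -1.2604$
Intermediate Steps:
$T{\left(c \right)} = 32$ ($T{\left(c \right)} = -2 + 34 = 32$)
$\frac{-26352 + T{\left(-133 \right)}}{- \frac{35483}{33760} + 20884} = \frac{-26352 + 32}{- \frac{35483}{33760} + 20884} = - \frac{26320}{\left(-35483\right) \frac{1}{33760} + 20884} = - \frac{26320}{- \frac{35483}{33760} + 20884} = - \frac{26320}{\frac{705008357}{33760}} = \left(-26320\right) \frac{33760}{705008357} = - \frac{888563200}{705008357}$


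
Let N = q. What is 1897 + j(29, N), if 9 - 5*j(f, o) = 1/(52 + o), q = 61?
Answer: 1072821/565 ≈ 1898.8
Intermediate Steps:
N = 61
j(f, o) = 9/5 - 1/(5*(52 + o))
1897 + j(29, N) = 1897 + (467 + 9*61)/(5*(52 + 61)) = 1897 + (1/5)*(467 + 549)/113 = 1897 + (1/5)*(1/113)*1016 = 1897 + 1016/565 = 1072821/565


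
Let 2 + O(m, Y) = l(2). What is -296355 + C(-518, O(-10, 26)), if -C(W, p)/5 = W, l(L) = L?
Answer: -293765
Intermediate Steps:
O(m, Y) = 0 (O(m, Y) = -2 + 2 = 0)
C(W, p) = -5*W
-296355 + C(-518, O(-10, 26)) = -296355 - 5*(-518) = -296355 + 2590 = -293765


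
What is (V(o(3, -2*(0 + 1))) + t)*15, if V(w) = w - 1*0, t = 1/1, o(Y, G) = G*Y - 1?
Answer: -90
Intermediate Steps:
o(Y, G) = -1 + G*Y
t = 1
V(w) = w (V(w) = w + 0 = w)
(V(o(3, -2*(0 + 1))) + t)*15 = ((-1 - 2*(0 + 1)*3) + 1)*15 = ((-1 - 2*1*3) + 1)*15 = ((-1 - 2*3) + 1)*15 = ((-1 - 6) + 1)*15 = (-7 + 1)*15 = -6*15 = -90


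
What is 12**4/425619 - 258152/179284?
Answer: -155199946/111559469 ≈ -1.3912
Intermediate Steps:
12**4/425619 - 258152/179284 = 20736*(1/425619) - 258152*1/179284 = 2304/47291 - 64538/44821 = -155199946/111559469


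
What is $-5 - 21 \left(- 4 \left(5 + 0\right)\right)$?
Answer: $415$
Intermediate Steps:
$-5 - 21 \left(- 4 \left(5 + 0\right)\right) = -5 - 21 \left(\left(-4\right) 5\right) = -5 - -420 = -5 + 420 = 415$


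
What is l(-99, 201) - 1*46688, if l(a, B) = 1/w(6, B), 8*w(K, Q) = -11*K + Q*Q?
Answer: -1883160472/40335 ≈ -46688.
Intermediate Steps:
w(K, Q) = -11*K/8 + Q²/8 (w(K, Q) = (-11*K + Q*Q)/8 = (-11*K + Q²)/8 = (Q² - 11*K)/8 = -11*K/8 + Q²/8)
l(a, B) = 1/(-33/4 + B²/8) (l(a, B) = 1/(-11/8*6 + B²/8) = 1/(-33/4 + B²/8))
l(-99, 201) - 1*46688 = 8/(-66 + 201²) - 1*46688 = 8/(-66 + 40401) - 46688 = 8/40335 - 46688 = -1883160472/40335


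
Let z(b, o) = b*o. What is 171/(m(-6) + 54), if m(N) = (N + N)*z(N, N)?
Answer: -19/42 ≈ -0.45238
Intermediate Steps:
m(N) = 2*N**3 (m(N) = (N + N)*(N*N) = (2*N)*N**2 = 2*N**3)
171/(m(-6) + 54) = 171/(2*(-6)**3 + 54) = 171/(2*(-216) + 54) = 171/(-432 + 54) = 171/(-378) = 171*(-1/378) = -19/42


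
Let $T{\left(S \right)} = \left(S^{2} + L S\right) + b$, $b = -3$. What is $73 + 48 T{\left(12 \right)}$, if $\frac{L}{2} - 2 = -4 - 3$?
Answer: $1081$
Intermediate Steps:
$L = -10$ ($L = 4 + 2 \left(-4 - 3\right) = 4 + 2 \left(-7\right) = 4 - 14 = -10$)
$T{\left(S \right)} = -3 + S^{2} - 10 S$ ($T{\left(S \right)} = \left(S^{2} - 10 S\right) - 3 = -3 + S^{2} - 10 S$)
$73 + 48 T{\left(12 \right)} = 73 + 48 \left(-3 + 12^{2} - 120\right) = 73 + 48 \left(-3 + 144 - 120\right) = 73 + 48 \cdot 21 = 73 + 1008 = 1081$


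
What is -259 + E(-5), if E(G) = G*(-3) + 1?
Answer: -243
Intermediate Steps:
E(G) = 1 - 3*G (E(G) = -3*G + 1 = 1 - 3*G)
-259 + E(-5) = -259 + (1 - 3*(-5)) = -259 + (1 + 15) = -259 + 16 = -243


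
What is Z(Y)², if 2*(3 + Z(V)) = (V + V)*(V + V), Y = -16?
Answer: 259081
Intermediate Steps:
Z(V) = -3 + 2*V² (Z(V) = -3 + ((V + V)*(V + V))/2 = -3 + ((2*V)*(2*V))/2 = -3 + (4*V²)/2 = -3 + 2*V²)
Z(Y)² = (-3 + 2*(-16)²)² = (-3 + 2*256)² = (-3 + 512)² = 509² = 259081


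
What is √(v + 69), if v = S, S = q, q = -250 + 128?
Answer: I*√53 ≈ 7.2801*I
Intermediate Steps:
q = -122
S = -122
v = -122
√(v + 69) = √(-122 + 69) = √(-53) = I*√53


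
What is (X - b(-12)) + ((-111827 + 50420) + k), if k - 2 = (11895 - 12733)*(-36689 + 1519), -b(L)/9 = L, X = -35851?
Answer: 29375096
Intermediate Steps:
b(L) = -9*L
k = 29472462 (k = 2 + (11895 - 12733)*(-36689 + 1519) = 2 - 838*(-35170) = 2 + 29472460 = 29472462)
(X - b(-12)) + ((-111827 + 50420) + k) = (-35851 - (-9)*(-12)) + ((-111827 + 50420) + 29472462) = (-35851 - 1*108) + (-61407 + 29472462) = (-35851 - 108) + 29411055 = -35959 + 29411055 = 29375096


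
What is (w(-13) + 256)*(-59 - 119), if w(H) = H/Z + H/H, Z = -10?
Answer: -229887/5 ≈ -45977.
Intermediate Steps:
w(H) = 1 - H/10 (w(H) = H/(-10) + H/H = H*(-⅒) + 1 = -H/10 + 1 = 1 - H/10)
(w(-13) + 256)*(-59 - 119) = ((1 - ⅒*(-13)) + 256)*(-59 - 119) = ((1 + 13/10) + 256)*(-178) = (23/10 + 256)*(-178) = (2583/10)*(-178) = -229887/5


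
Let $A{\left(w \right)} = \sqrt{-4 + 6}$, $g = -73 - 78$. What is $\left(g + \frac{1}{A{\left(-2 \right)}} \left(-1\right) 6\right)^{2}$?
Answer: $22819 + 906 \sqrt{2} \approx 24100.0$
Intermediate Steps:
$g = -151$
$A{\left(w \right)} = \sqrt{2}$
$\left(g + \frac{1}{A{\left(-2 \right)}} \left(-1\right) 6\right)^{2} = \left(-151 + \frac{1}{\sqrt{2}} \left(-1\right) 6\right)^{2} = \left(-151 + \frac{\sqrt{2}}{2} \left(-1\right) 6\right)^{2} = \left(-151 + - \frac{\sqrt{2}}{2} \cdot 6\right)^{2} = \left(-151 - 3 \sqrt{2}\right)^{2}$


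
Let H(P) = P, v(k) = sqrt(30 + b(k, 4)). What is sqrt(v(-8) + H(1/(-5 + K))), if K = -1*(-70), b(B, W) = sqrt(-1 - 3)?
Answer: sqrt(65 + 4225*sqrt(2)*sqrt(15 + I))/65 ≈ 2.3446 + 0.038913*I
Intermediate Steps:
b(B, W) = 2*I (b(B, W) = sqrt(-4) = 2*I)
v(k) = sqrt(30 + 2*I)
K = 70
sqrt(v(-8) + H(1/(-5 + K))) = sqrt(sqrt(30 + 2*I) + 1/(-5 + 70)) = sqrt(sqrt(30 + 2*I) + 1/65) = sqrt(1/65 + sqrt(30 + 2*I))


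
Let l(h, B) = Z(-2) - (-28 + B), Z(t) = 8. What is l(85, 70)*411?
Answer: -13974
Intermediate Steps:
l(h, B) = 36 - B (l(h, B) = 8 - (-28 + B) = 8 + (28 - B) = 36 - B)
l(85, 70)*411 = (36 - 1*70)*411 = (36 - 70)*411 = -34*411 = -13974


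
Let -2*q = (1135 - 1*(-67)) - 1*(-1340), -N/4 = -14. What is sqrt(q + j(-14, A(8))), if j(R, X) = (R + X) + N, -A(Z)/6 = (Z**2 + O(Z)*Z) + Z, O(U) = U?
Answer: I*sqrt(2045) ≈ 45.222*I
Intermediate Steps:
A(Z) = -12*Z**2 - 6*Z (A(Z) = -6*((Z**2 + Z*Z) + Z) = -6*((Z**2 + Z**2) + Z) = -6*(2*Z**2 + Z) = -6*(Z + 2*Z**2) = -12*Z**2 - 6*Z)
N = 56 (N = -4*(-14) = 56)
j(R, X) = 56 + R + X (j(R, X) = (R + X) + 56 = 56 + R + X)
q = -1271 (q = -((1135 - 1*(-67)) - 1*(-1340))/2 = -((1135 + 67) + 1340)/2 = -(1202 + 1340)/2 = -1/2*2542 = -1271)
sqrt(q + j(-14, A(8))) = sqrt(-1271 + (56 - 14 - 6*8*(1 + 2*8))) = sqrt(-1271 + (56 - 14 - 6*8*(1 + 16))) = sqrt(-1271 + (56 - 14 - 6*8*17)) = sqrt(-1271 + (56 - 14 - 816)) = sqrt(-1271 - 774) = sqrt(-2045) = I*sqrt(2045)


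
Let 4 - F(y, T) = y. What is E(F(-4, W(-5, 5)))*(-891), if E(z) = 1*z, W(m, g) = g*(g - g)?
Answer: -7128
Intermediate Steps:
W(m, g) = 0 (W(m, g) = g*0 = 0)
F(y, T) = 4 - y
E(z) = z
E(F(-4, W(-5, 5)))*(-891) = (4 - 1*(-4))*(-891) = (4 + 4)*(-891) = 8*(-891) = -7128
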